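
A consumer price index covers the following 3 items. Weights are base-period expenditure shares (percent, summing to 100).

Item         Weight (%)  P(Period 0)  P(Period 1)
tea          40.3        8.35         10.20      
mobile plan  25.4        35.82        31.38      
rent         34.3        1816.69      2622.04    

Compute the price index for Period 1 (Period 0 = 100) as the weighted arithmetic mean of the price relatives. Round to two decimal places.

120.99

tea: 40.3 × (10.20/8.35) = 40.3 × 1.221557 = 49.2287
mobile plan: 25.4 × (31.38/35.82) = 25.4 × 0.876047 = 22.2516
rent: 34.3 × (2622.04/1816.69) = 34.3 × 1.443306 = 49.5054
Index = Σ wᵢ·(p₁ᵢ/p₀ᵢ) = 49.2287 + 22.2516 + 49.5054 = 120.9857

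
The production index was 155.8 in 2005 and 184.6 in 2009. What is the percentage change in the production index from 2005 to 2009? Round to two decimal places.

18.49%

Change = (184.6 − 155.8) / 155.8 × 100
       = 28.8 / 155.8 × 100 = 18.4852%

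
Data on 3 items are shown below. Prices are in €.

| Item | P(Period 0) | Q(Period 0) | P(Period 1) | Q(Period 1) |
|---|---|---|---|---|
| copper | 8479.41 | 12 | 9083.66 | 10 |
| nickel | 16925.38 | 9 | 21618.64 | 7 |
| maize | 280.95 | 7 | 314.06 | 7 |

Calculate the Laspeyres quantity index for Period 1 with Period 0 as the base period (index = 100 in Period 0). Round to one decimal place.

80.2

Laspeyres quantity index uses base-period prices as weights.
ΣP(Period 0)·Q(Period 1) = 8479.41×10 + 16925.38×7 + 280.95×7 = 84794.1 + 118477.66 + 1966.65 = 205238.41
ΣP(Period 0)·Q(Period 0) = 8479.41×12 + 16925.38×9 + 280.95×7 = 101752.92 + 152328.42 + 1966.65 = 256047.99
Index = 205238.41 / 256047.99 × 100 = 80.1562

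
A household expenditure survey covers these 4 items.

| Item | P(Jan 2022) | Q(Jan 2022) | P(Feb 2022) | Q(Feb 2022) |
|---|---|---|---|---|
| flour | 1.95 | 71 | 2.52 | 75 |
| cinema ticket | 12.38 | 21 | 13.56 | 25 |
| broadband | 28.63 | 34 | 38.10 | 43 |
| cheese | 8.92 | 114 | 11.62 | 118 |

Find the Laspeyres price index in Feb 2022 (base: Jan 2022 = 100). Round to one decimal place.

Laspeyres price index uses base-period quantities as weights.
ΣP(Feb 2022)·Q(Jan 2022) = 2.52×71 + 13.56×21 + 38.10×34 + 11.62×114 = 178.92 + 284.76 + 1295.4 + 1324.68 = 3083.76
ΣP(Jan 2022)·Q(Jan 2022) = 1.95×71 + 12.38×21 + 28.63×34 + 8.92×114 = 138.45 + 259.98 + 973.42 + 1016.88 = 2388.73
Index = 3083.76 / 2388.73 × 100 = 129.0962

129.1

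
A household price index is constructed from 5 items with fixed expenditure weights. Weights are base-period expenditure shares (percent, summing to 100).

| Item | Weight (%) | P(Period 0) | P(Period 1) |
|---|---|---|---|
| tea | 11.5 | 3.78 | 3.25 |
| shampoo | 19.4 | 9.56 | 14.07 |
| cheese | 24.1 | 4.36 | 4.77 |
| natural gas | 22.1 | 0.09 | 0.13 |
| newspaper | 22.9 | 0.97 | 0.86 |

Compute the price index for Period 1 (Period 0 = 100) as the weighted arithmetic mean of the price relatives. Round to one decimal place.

117.0

tea: 11.5 × (3.25/3.78) = 11.5 × 0.859788 = 9.8876
shampoo: 19.4 × (14.07/9.56) = 19.4 × 1.471757 = 28.5521
cheese: 24.1 × (4.77/4.36) = 24.1 × 1.094037 = 26.3663
natural gas: 22.1 × (0.13/0.09) = 22.1 × 1.444444 = 31.9222
newspaper: 22.9 × (0.86/0.97) = 22.9 × 0.886598 = 20.3031
Index = Σ wᵢ·(p₁ᵢ/p₀ᵢ) = 9.8876 + 28.5521 + 26.3663 + 31.9222 + 20.3031 = 117.0313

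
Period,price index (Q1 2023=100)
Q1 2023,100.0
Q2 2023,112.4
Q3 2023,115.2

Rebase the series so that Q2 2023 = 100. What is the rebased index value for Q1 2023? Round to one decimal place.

89.0

Rebased(Q1 2023) = 100.0 / 112.4 × 100 = 88.9680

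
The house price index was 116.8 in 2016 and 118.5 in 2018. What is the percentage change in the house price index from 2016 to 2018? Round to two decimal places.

1.46%

Change = (118.5 − 116.8) / 116.8 × 100
       = 1.7 / 116.8 × 100 = 1.4555%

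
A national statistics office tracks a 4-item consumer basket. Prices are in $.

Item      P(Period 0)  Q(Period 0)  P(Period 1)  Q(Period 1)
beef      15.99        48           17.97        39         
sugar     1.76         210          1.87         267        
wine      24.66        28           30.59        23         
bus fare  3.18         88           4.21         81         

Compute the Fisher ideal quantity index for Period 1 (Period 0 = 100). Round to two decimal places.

Laspeyres component (base-period weights):
ΣP(Period 0)Q(Period 1) = 15.99×39 + 1.76×267 + 24.66×23 + 3.18×81 = 623.61 + 469.92 + 567.18 + 257.58 = 1918.29
ΣP(Period 0)Q(Period 0) = 15.99×48 + 1.76×210 + 24.66×28 + 3.18×88 = 767.52 + 369.6 + 690.48 + 279.84 = 2107.44
L = 1918.29 / 2107.44 × 100 = 91.0247
Paasche component (current-period weights):
ΣP(Period 1)Q(Period 1) = 17.97×39 + 1.87×267 + 30.59×23 + 4.21×81 = 700.83 + 499.29 + 703.57 + 341.01 = 2244.7
ΣP(Period 1)Q(Period 0) = 17.97×48 + 1.87×210 + 30.59×28 + 4.21×88 = 862.56 + 392.7 + 856.52 + 370.48 = 2482.26
P = 2244.7 / 2482.26 × 100 = 90.4297
Fisher = √(L × P) = √(91.0247 × 90.4297) = 90.7267

90.73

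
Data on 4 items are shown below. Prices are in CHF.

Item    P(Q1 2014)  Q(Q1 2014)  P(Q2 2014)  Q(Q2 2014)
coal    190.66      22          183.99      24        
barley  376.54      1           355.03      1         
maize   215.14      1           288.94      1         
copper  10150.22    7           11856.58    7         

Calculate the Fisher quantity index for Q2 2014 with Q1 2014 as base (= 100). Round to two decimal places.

Laspeyres component (base-period weights):
ΣP(Q1 2014)Q(Q2 2014) = 190.66×24 + 376.54×1 + 215.14×1 + 10150.22×7 = 4575.84 + 376.54 + 215.14 + 71051.54 = 76219.06
ΣP(Q1 2014)Q(Q1 2014) = 190.66×22 + 376.54×1 + 215.14×1 + 10150.22×7 = 4194.52 + 376.54 + 215.14 + 71051.54 = 75837.74
L = 76219.06 / 75837.74 × 100 = 100.5028
Paasche component (current-period weights):
ΣP(Q2 2014)Q(Q2 2014) = 183.99×24 + 355.03×1 + 288.94×1 + 11856.58×7 = 4415.76 + 355.03 + 288.94 + 82996.06 = 88055.79
ΣP(Q2 2014)Q(Q1 2014) = 183.99×22 + 355.03×1 + 288.94×1 + 11856.58×7 = 4047.78 + 355.03 + 288.94 + 82996.06 = 87687.81
P = 88055.79 / 87687.81 × 100 = 100.4196
Fisher = √(L × P) = √(100.5028 × 100.4196) = 100.4612

100.46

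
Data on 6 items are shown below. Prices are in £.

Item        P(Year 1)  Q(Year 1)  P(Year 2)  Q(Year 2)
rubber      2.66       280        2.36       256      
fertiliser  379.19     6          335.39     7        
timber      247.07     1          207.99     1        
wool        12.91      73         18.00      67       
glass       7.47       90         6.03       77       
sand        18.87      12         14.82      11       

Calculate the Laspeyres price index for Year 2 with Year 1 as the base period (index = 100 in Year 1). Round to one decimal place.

96.2

Laspeyres price index uses base-period quantities as weights.
ΣP(Year 2)·Q(Year 1) = 2.36×280 + 335.39×6 + 207.99×1 + 18.00×73 + 6.03×90 + 14.82×12 = 660.8 + 2012.34 + 207.99 + 1314 + 542.7 + 177.84 = 4915.67
ΣP(Year 1)·Q(Year 1) = 2.66×280 + 379.19×6 + 247.07×1 + 12.91×73 + 7.47×90 + 18.87×12 = 744.8 + 2275.14 + 247.07 + 942.43 + 672.3 + 226.44 = 5108.18
Index = 4915.67 / 5108.18 × 100 = 96.2313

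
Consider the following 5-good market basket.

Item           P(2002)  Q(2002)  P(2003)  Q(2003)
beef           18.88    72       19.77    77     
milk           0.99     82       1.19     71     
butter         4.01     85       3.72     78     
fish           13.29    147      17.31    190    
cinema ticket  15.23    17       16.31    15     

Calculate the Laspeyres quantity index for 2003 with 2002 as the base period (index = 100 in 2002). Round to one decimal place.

Laspeyres quantity index uses base-period prices as weights.
ΣP(2002)·Q(2003) = 18.88×77 + 0.99×71 + 4.01×78 + 13.29×190 + 15.23×15 = 1453.76 + 70.29 + 312.78 + 2525.1 + 228.45 = 4590.38
ΣP(2002)·Q(2002) = 18.88×72 + 0.99×82 + 4.01×85 + 13.29×147 + 15.23×17 = 1359.36 + 81.18 + 340.85 + 1953.63 + 258.91 = 3993.93
Index = 4590.38 / 3993.93 × 100 = 114.9339

114.9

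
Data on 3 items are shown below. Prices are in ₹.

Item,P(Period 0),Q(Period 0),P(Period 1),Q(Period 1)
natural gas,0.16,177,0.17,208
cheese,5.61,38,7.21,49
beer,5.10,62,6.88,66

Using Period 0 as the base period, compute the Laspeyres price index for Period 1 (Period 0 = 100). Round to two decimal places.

131.01

Laspeyres price index uses base-period quantities as weights.
ΣP(Period 1)·Q(Period 0) = 0.17×177 + 7.21×38 + 6.88×62 = 30.09 + 273.98 + 426.56 = 730.63
ΣP(Period 0)·Q(Period 0) = 0.16×177 + 5.61×38 + 5.10×62 = 28.32 + 213.18 + 316.2 = 557.7
Index = 730.63 / 557.7 × 100 = 131.0077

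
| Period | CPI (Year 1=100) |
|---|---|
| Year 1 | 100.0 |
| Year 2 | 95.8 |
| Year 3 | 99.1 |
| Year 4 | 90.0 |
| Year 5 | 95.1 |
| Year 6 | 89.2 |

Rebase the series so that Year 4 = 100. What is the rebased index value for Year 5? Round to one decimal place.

Rebased(Year 5) = 95.1 / 90.0 × 100 = 105.6667

105.7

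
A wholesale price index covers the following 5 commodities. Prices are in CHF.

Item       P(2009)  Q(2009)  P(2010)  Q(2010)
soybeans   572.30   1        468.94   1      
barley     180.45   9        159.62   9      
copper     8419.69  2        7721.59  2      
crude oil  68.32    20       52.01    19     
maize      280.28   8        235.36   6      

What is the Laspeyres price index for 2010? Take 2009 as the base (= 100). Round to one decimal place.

89.5

Laspeyres price index uses base-period quantities as weights.
ΣP(2010)·Q(2009) = 468.94×1 + 159.62×9 + 7721.59×2 + 52.01×20 + 235.36×8 = 468.94 + 1436.58 + 15443.18 + 1040.2 + 1882.88 = 20271.78
ΣP(2009)·Q(2009) = 572.30×1 + 180.45×9 + 8419.69×2 + 68.32×20 + 280.28×8 = 572.3 + 1624.05 + 16839.38 + 1366.4 + 2242.24 = 22644.37
Index = 20271.78 / 22644.37 × 100 = 89.5224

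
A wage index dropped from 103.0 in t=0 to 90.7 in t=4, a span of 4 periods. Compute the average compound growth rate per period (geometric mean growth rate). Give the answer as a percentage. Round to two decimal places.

-3.13%

Growth factor = (90.7/103.0)^(1/4) = (0.880583)^(1/4) = 0.968707
Growth rate = 0.968707 − 1 = -0.031293 = -3.1293%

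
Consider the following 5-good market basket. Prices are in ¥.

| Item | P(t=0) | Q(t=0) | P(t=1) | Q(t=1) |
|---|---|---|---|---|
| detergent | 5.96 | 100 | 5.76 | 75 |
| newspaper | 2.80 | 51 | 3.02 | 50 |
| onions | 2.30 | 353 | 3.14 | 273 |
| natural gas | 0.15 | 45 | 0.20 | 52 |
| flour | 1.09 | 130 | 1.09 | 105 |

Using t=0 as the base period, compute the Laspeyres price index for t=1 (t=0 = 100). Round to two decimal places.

Laspeyres price index uses base-period quantities as weights.
ΣP(t=1)·Q(t=0) = 5.76×100 + 3.02×51 + 3.14×353 + 0.20×45 + 1.09×130 = 576 + 154.02 + 1108.42 + 9 + 141.7 = 1989.14
ΣP(t=0)·Q(t=0) = 5.96×100 + 2.80×51 + 2.30×353 + 0.15×45 + 1.09×130 = 596 + 142.8 + 811.9 + 6.75 + 141.7 = 1699.15
Index = 1989.14 / 1699.15 × 100 = 117.0668

117.07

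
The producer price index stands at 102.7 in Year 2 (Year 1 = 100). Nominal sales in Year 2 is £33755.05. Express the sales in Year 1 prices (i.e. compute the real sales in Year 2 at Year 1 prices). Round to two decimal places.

32867.62

Real = Nominal ÷ (Index/100) = 33755.05 ÷ (102.7/100)
     = 33755.05 ÷ 1.027 = 32867.6241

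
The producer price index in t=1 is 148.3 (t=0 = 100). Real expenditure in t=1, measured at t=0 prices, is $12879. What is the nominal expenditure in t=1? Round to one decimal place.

19099.6

Nominal = Real × (Index/100) = 12879 × (148.3/100)
        = 12879 × 1.483 = 19099.5570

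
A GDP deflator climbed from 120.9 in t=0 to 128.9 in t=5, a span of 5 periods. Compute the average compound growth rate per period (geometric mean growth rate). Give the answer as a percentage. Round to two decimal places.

Growth factor = (128.9/120.9)^(1/5) = (1.066170)^(1/5) = 1.012897
Growth rate = 1.012897 − 1 = 0.012897 = 1.2897%

1.29%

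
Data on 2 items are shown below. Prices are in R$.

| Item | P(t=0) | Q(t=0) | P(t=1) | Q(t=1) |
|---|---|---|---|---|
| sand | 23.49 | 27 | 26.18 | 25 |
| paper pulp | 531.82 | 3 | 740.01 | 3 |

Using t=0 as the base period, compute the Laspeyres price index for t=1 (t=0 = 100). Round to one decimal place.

Laspeyres price index uses base-period quantities as weights.
ΣP(t=1)·Q(t=0) = 26.18×27 + 740.01×3 = 706.86 + 2220.03 = 2926.89
ΣP(t=0)·Q(t=0) = 23.49×27 + 531.82×3 = 634.23 + 1595.46 = 2229.69
Index = 2926.89 / 2229.69 × 100 = 131.2689

131.3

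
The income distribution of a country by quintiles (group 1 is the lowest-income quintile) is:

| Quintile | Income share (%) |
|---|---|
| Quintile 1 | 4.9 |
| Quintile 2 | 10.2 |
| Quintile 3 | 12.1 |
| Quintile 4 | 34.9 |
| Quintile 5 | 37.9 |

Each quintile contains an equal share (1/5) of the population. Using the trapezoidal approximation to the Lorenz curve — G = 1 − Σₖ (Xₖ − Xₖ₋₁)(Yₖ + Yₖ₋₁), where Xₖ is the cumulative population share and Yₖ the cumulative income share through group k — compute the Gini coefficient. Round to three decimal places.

Cumulative income shares Yₖ: 0.0490, 0.1510, 0.2720, 0.6210, 1.0000
Σ (Xₖ−Xₖ₋₁)(Yₖ+Yₖ₋₁) = (1/5)(0.0490+0.0000) + (1/5)(0.1510+0.0490) + (1/5)(0.2720+0.1510) + (1/5)(0.6210+0.2720) + (1/5)(1.0000+0.6210)
  = 0.0098 + 0.0400 + 0.0846 + 0.1786 + 0.3242 = 0.6372
G = 1 − 0.6372 = 0.3628

0.363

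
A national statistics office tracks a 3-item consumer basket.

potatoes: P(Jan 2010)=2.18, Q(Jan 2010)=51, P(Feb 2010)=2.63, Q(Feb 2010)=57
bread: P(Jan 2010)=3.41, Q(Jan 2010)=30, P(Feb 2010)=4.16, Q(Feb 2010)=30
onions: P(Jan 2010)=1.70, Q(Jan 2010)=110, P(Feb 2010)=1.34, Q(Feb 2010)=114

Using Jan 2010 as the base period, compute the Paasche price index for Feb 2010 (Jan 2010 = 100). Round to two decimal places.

101.69

Paasche price index uses current-period quantities as weights.
ΣP(Feb 2010)·Q(Feb 2010) = 2.63×57 + 4.16×30 + 1.34×114 = 149.91 + 124.8 + 152.76 = 427.47
ΣP(Jan 2010)·Q(Feb 2010) = 2.18×57 + 3.41×30 + 1.70×114 = 124.26 + 102.3 + 193.8 = 420.36
Index = 427.47 / 420.36 × 100 = 101.6914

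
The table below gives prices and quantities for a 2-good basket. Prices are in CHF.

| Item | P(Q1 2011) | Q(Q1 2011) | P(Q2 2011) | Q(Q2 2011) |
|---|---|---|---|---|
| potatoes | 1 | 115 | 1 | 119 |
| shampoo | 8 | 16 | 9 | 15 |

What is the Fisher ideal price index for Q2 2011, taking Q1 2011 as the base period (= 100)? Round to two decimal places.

106.43

Laspeyres component (base-period weights):
ΣP(Q2 2011)Q(Q1 2011) = 1×115 + 9×16 = 115 + 144 = 259
ΣP(Q1 2011)Q(Q1 2011) = 1×115 + 8×16 = 115 + 128 = 243
L = 259 / 243 × 100 = 106.5844
Paasche component (current-period weights):
ΣP(Q2 2011)Q(Q2 2011) = 1×119 + 9×15 = 119 + 135 = 254
ΣP(Q1 2011)Q(Q2 2011) = 1×119 + 8×15 = 119 + 120 = 239
P = 254 / 239 × 100 = 106.2762
Fisher = √(L × P) = √(106.5844 × 106.2762) = 106.4301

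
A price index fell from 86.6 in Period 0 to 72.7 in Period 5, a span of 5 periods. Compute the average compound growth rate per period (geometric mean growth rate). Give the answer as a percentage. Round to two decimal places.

-3.44%

Growth factor = (72.7/86.6)^(1/5) = (0.839492)^(1/5) = 0.965613
Growth rate = 0.965613 − 1 = -0.034387 = -3.4387%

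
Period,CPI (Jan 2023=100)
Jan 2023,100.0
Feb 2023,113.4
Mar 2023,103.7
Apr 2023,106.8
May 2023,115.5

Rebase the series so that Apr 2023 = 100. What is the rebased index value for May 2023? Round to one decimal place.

Rebased(May 2023) = 115.5 / 106.8 × 100 = 108.1461

108.1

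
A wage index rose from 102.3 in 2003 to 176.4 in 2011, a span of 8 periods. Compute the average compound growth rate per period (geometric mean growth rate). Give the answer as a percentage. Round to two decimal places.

7.05%

Growth factor = (176.4/102.3)^(1/8) = (1.724340)^(1/8) = 1.070478
Growth rate = 1.070478 − 1 = 0.070478 = 7.0478%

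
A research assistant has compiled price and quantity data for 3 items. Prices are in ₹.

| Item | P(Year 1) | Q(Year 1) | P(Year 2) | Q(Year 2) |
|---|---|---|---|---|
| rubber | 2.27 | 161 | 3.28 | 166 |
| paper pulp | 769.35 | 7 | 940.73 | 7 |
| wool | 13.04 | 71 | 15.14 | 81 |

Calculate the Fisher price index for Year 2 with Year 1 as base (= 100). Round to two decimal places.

122.59

Laspeyres component (base-period weights):
ΣP(Year 2)Q(Year 1) = 3.28×161 + 940.73×7 + 15.14×71 = 528.08 + 6585.11 + 1074.94 = 8188.13
ΣP(Year 1)Q(Year 1) = 2.27×161 + 769.35×7 + 13.04×71 = 365.47 + 5385.45 + 925.84 = 6676.76
L = 8188.13 / 6676.76 × 100 = 122.6363
Paasche component (current-period weights):
ΣP(Year 2)Q(Year 2) = 3.28×166 + 940.73×7 + 15.14×81 = 544.48 + 6585.11 + 1226.34 = 8355.93
ΣP(Year 1)Q(Year 2) = 2.27×166 + 769.35×7 + 13.04×81 = 376.82 + 5385.45 + 1056.24 = 6818.51
P = 8355.93 / 6818.51 × 100 = 122.5477
Fisher = √(L × P) = √(122.6363 × 122.5477) = 122.5920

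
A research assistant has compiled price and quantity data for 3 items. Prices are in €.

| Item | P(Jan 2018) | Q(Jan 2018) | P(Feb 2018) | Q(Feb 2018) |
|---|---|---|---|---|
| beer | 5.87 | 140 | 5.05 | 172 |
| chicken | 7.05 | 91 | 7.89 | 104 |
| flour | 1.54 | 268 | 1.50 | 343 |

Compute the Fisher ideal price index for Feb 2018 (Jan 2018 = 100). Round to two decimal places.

97.21

Laspeyres component (base-period weights):
ΣP(Feb 2018)Q(Jan 2018) = 5.05×140 + 7.89×91 + 1.50×268 = 707 + 717.99 + 402 = 1826.99
ΣP(Jan 2018)Q(Jan 2018) = 5.87×140 + 7.05×91 + 1.54×268 = 821.8 + 641.55 + 412.72 = 1876.07
L = 1826.99 / 1876.07 × 100 = 97.3839
Paasche component (current-period weights):
ΣP(Feb 2018)Q(Feb 2018) = 5.05×172 + 7.89×104 + 1.50×343 = 868.6 + 820.56 + 514.5 = 2203.66
ΣP(Jan 2018)Q(Feb 2018) = 5.87×172 + 7.05×104 + 1.54×343 = 1009.64 + 733.2 + 528.22 = 2271.06
P = 2203.66 / 2271.06 × 100 = 97.0322
Fisher = √(L × P) = √(97.3839 × 97.0322) = 97.2079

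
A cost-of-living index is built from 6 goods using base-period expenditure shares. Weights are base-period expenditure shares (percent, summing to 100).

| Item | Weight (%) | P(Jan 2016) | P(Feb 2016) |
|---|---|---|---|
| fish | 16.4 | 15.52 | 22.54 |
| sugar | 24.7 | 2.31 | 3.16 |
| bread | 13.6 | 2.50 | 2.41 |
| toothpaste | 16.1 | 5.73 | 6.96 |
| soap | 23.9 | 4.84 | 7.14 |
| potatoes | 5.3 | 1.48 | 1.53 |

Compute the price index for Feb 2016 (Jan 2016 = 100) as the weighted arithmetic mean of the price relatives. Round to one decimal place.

fish: 16.4 × (22.54/15.52) = 16.4 × 1.452320 = 23.8180
sugar: 24.7 × (3.16/2.31) = 24.7 × 1.367965 = 33.7887
bread: 13.6 × (2.41/2.50) = 13.6 × 0.964000 = 13.1104
toothpaste: 16.1 × (6.96/5.73) = 16.1 × 1.214660 = 19.5560
soap: 23.9 × (7.14/4.84) = 23.9 × 1.475207 = 35.2574
potatoes: 5.3 × (1.53/1.48) = 5.3 × 1.033784 = 5.4791
Index = Σ wᵢ·(p₁ᵢ/p₀ᵢ) = 23.8180 + 33.7887 + 13.1104 + 19.5560 + 35.2574 + 5.4791 = 131.0097

131.0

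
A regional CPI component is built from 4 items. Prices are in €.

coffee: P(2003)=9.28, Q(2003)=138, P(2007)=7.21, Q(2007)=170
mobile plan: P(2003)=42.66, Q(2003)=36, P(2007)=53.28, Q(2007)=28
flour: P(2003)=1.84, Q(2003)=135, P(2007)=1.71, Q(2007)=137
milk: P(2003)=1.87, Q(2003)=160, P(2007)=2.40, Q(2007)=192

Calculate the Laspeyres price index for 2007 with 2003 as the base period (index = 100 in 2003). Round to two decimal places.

104.87

Laspeyres price index uses base-period quantities as weights.
ΣP(2007)·Q(2003) = 7.21×138 + 53.28×36 + 1.71×135 + 2.40×160 = 994.98 + 1918.08 + 230.85 + 384 = 3527.91
ΣP(2003)·Q(2003) = 9.28×138 + 42.66×36 + 1.84×135 + 1.87×160 = 1280.64 + 1535.76 + 248.4 + 299.2 = 3364
Index = 3527.91 / 3364 × 100 = 104.8725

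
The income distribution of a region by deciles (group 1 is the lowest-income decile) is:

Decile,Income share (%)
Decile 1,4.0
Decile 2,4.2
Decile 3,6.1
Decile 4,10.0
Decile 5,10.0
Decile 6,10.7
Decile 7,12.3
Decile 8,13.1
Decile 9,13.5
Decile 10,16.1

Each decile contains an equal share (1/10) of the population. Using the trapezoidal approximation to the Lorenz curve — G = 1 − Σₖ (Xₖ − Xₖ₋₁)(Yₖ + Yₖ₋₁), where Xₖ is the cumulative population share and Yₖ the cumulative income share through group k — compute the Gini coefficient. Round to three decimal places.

Cumulative income shares Yₖ: 0.0400, 0.0820, 0.1430, 0.2430, 0.3430, 0.4500, 0.5730, 0.7040, 0.8390, 1.0000
Σ (Xₖ−Xₖ₋₁)(Yₖ+Yₖ₋₁) = (1/10)(0.0400+0.0000) + (1/10)(0.0820+0.0400) + (1/10)(0.1430+0.0820) + (1/10)(0.2430+0.1430) + (1/10)(0.3430+0.2430) + (1/10)(0.4500+0.3430) + (1/10)(0.5730+0.4500) + (1/10)(0.7040+0.5730) + (1/10)(0.8390+0.7040) + (1/10)(1.0000+0.8390)
  = 0.0040 + 0.0122 + 0.0225 + 0.0386 + 0.0586 + 0.0793 + 0.1023 + 0.1277 + 0.1543 + 0.1839 = 0.7834
G = 1 − 0.7834 = 0.2166

0.217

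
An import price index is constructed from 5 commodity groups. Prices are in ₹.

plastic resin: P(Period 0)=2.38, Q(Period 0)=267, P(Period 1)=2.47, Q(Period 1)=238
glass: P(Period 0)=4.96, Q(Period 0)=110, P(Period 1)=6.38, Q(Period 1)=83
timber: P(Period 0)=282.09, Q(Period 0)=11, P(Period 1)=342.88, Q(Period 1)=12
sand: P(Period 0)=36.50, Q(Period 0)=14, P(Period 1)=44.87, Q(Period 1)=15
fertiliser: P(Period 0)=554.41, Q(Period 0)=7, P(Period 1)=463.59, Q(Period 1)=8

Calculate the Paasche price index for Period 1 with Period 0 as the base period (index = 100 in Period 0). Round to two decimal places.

102.86

Paasche price index uses current-period quantities as weights.
ΣP(Period 1)·Q(Period 1) = 2.47×238 + 6.38×83 + 342.88×12 + 44.87×15 + 463.59×8 = 587.86 + 529.54 + 4114.56 + 673.05 + 3708.72 = 9613.73
ΣP(Period 0)·Q(Period 1) = 2.38×238 + 4.96×83 + 282.09×12 + 36.50×15 + 554.41×8 = 566.44 + 411.68 + 3385.08 + 547.5 + 4435.28 = 9345.98
Index = 9613.73 / 9345.98 × 100 = 102.8649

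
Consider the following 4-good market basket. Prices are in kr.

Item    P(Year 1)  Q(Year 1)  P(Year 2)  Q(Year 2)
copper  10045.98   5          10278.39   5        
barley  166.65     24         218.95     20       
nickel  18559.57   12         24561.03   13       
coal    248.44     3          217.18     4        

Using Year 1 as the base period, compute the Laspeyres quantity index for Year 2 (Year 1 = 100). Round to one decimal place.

Laspeyres quantity index uses base-period prices as weights.
ΣP(Year 1)·Q(Year 2) = 10045.98×5 + 166.65×20 + 18559.57×13 + 248.44×4 = 50229.9 + 3333 + 241274.41 + 993.76 = 295831.07
ΣP(Year 1)·Q(Year 1) = 10045.98×5 + 166.65×24 + 18559.57×12 + 248.44×3 = 50229.9 + 3999.6 + 222714.84 + 745.32 = 277689.66
Index = 295831.07 / 277689.66 × 100 = 106.5330

106.5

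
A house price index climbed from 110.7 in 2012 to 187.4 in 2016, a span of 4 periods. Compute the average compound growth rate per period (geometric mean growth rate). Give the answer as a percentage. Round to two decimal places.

14.07%

Growth factor = (187.4/110.7)^(1/4) = (1.692864)^(1/4) = 1.140658
Growth rate = 1.140658 − 1 = 0.140658 = 14.0658%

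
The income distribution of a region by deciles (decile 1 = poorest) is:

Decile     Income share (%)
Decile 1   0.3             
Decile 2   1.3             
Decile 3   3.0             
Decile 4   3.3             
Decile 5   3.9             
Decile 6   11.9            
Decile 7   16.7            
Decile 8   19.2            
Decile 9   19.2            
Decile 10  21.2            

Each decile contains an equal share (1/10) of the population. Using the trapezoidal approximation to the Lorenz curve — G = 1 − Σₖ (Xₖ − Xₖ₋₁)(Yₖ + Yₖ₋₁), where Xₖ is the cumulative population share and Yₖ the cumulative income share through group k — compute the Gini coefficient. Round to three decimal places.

0.443

Cumulative income shares Yₖ: 0.0030, 0.0160, 0.0460, 0.0790, 0.1180, 0.2370, 0.4040, 0.5960, 0.7880, 1.0000
Σ (Xₖ−Xₖ₋₁)(Yₖ+Yₖ₋₁) = (1/10)(0.0030+0.0000) + (1/10)(0.0160+0.0030) + (1/10)(0.0460+0.0160) + (1/10)(0.0790+0.0460) + (1/10)(0.1180+0.0790) + (1/10)(0.2370+0.1180) + (1/10)(0.4040+0.2370) + (1/10)(0.5960+0.4040) + (1/10)(0.7880+0.5960) + (1/10)(1.0000+0.7880)
  = 0.0003 + 0.0019 + 0.0062 + 0.0125 + 0.0197 + 0.0355 + 0.0641 + 0.1000 + 0.1384 + 0.1788 = 0.5574
G = 1 − 0.5574 = 0.4426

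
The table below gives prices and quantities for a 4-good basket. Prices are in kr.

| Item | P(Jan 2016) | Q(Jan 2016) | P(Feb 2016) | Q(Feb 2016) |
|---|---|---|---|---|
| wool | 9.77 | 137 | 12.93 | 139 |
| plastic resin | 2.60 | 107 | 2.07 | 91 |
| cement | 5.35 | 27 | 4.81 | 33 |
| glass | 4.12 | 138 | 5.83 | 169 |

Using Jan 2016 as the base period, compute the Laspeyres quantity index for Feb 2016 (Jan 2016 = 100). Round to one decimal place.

105.9

Laspeyres quantity index uses base-period prices as weights.
ΣP(Jan 2016)·Q(Feb 2016) = 9.77×139 + 2.60×91 + 5.35×33 + 4.12×169 = 1358.03 + 236.6 + 176.55 + 696.28 = 2467.46
ΣP(Jan 2016)·Q(Jan 2016) = 9.77×137 + 2.60×107 + 5.35×27 + 4.12×138 = 1338.49 + 278.2 + 144.45 + 568.56 = 2329.7
Index = 2467.46 / 2329.7 × 100 = 105.9132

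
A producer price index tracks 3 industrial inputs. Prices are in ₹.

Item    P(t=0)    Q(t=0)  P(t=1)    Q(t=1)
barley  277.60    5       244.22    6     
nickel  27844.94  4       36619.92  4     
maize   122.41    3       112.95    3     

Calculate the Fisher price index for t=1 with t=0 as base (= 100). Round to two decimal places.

Laspeyres component (base-period weights):
ΣP(t=1)Q(t=0) = 244.22×5 + 36619.92×4 + 112.95×3 = 1221.1 + 146479.68 + 338.85 = 148039.63
ΣP(t=0)Q(t=0) = 277.60×5 + 27844.94×4 + 122.41×3 = 1388 + 111379.76 + 367.23 = 113134.99
L = 148039.63 / 113134.99 × 100 = 130.8522
Paasche component (current-period weights):
ΣP(t=1)Q(t=1) = 244.22×6 + 36619.92×4 + 112.95×3 = 1465.32 + 146479.68 + 338.85 = 148283.85
ΣP(t=0)Q(t=1) = 277.60×6 + 27844.94×4 + 122.41×3 = 1665.6 + 111379.76 + 367.23 = 113412.59
P = 148283.85 / 113412.59 × 100 = 130.7473
Fisher = √(L × P) = √(130.8522 × 130.7473) = 130.7997

130.80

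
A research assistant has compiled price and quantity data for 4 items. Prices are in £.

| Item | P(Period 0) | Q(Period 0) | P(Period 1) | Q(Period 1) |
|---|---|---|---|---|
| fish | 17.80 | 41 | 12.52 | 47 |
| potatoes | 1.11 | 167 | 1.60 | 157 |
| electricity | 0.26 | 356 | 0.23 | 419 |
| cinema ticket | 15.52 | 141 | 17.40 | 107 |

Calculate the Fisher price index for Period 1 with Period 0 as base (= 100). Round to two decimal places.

102.17

Laspeyres component (base-period weights):
ΣP(Period 1)Q(Period 0) = 12.52×41 + 1.60×167 + 0.23×356 + 17.40×141 = 513.32 + 267.2 + 81.88 + 2453.4 = 3315.8
ΣP(Period 0)Q(Period 0) = 17.80×41 + 1.11×167 + 0.26×356 + 15.52×141 = 729.8 + 185.37 + 92.56 + 2188.32 = 3196.05
L = 3315.8 / 3196.05 × 100 = 103.7468
Paasche component (current-period weights):
ΣP(Period 1)Q(Period 1) = 12.52×47 + 1.60×157 + 0.23×419 + 17.40×107 = 588.44 + 251.2 + 96.37 + 1861.8 = 2797.81
ΣP(Period 0)Q(Period 1) = 17.80×47 + 1.11×157 + 0.26×419 + 15.52×107 = 836.6 + 174.27 + 108.94 + 1660.64 = 2780.45
P = 2797.81 / 2780.45 × 100 = 100.6244
Fisher = √(L × P) = √(103.7468 × 100.6244) = 102.1737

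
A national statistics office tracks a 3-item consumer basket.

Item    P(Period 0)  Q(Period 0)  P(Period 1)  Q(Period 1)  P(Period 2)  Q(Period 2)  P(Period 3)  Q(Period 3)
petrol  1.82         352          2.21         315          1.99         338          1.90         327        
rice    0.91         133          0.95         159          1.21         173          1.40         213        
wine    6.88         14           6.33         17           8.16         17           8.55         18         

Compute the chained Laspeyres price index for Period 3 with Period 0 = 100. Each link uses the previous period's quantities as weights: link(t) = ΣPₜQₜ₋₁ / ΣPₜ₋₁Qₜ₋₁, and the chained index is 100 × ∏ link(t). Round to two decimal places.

117.14

Link Period 0→Period 1:
ΣP(Period 1)Q(Period 0) = 2.21×352 + 0.95×133 + 6.33×14 = 777.92 + 126.35 + 88.62 = 992.89
ΣP(Period 0)Q(Period 0) = 1.82×352 + 0.91×133 + 6.88×14 = 640.64 + 121.03 + 96.32 = 857.99
link = 992.89/857.99 = 1.157228
Link Period 1→Period 2:
ΣP(Period 2)Q(Period 1) = 1.99×315 + 1.21×159 + 8.16×17 = 626.85 + 192.39 + 138.72 = 957.96
ΣP(Period 1)Q(Period 1) = 2.21×315 + 0.95×159 + 6.33×17 = 696.15 + 151.05 + 107.61 = 954.81
link = 957.96/954.81 = 1.003299
Link Period 2→Period 3:
ΣP(Period 3)Q(Period 2) = 1.90×338 + 1.40×173 + 8.55×17 = 642.2 + 242.2 + 145.35 = 1029.75
ΣP(Period 2)Q(Period 2) = 1.99×338 + 1.21×173 + 8.16×17 = 672.62 + 209.33 + 138.72 = 1020.67
link = 1029.75/1020.67 = 1.008896
Chained index = 100 × 1.157228 × 1.003299 × 1.008896 = 117.1375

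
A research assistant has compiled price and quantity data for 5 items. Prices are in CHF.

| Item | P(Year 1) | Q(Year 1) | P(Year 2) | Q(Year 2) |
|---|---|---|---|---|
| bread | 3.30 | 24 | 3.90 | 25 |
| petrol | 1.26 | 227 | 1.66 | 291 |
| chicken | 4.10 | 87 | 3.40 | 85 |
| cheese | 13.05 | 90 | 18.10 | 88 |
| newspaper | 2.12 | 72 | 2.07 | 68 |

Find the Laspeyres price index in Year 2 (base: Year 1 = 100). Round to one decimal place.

Laspeyres price index uses base-period quantities as weights.
ΣP(Year 2)·Q(Year 1) = 3.90×24 + 1.66×227 + 3.40×87 + 18.10×90 + 2.07×72 = 93.6 + 376.82 + 295.8 + 1629 + 149.04 = 2544.26
ΣP(Year 1)·Q(Year 1) = 3.30×24 + 1.26×227 + 4.10×87 + 13.05×90 + 2.12×72 = 79.2 + 286.02 + 356.7 + 1174.5 + 152.64 = 2049.06
Index = 2544.26 / 2049.06 × 100 = 124.1672

124.2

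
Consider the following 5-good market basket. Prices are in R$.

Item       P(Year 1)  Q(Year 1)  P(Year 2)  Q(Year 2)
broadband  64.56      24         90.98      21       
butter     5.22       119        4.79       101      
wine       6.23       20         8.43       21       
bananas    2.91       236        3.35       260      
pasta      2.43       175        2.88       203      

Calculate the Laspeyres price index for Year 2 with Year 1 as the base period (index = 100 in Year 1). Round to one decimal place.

Laspeyres price index uses base-period quantities as weights.
ΣP(Year 2)·Q(Year 1) = 90.98×24 + 4.79×119 + 8.43×20 + 3.35×236 + 2.88×175 = 2183.52 + 570.01 + 168.6 + 790.6 + 504 = 4216.73
ΣP(Year 1)·Q(Year 1) = 64.56×24 + 5.22×119 + 6.23×20 + 2.91×236 + 2.43×175 = 1549.44 + 621.18 + 124.6 + 686.76 + 425.25 = 3407.23
Index = 4216.73 / 3407.23 × 100 = 123.7583

123.8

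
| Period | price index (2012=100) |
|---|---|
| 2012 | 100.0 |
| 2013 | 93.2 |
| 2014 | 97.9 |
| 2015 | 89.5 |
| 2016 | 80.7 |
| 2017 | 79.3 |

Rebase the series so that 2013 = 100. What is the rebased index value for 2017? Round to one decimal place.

85.1

Rebased(2017) = 79.3 / 93.2 × 100 = 85.0858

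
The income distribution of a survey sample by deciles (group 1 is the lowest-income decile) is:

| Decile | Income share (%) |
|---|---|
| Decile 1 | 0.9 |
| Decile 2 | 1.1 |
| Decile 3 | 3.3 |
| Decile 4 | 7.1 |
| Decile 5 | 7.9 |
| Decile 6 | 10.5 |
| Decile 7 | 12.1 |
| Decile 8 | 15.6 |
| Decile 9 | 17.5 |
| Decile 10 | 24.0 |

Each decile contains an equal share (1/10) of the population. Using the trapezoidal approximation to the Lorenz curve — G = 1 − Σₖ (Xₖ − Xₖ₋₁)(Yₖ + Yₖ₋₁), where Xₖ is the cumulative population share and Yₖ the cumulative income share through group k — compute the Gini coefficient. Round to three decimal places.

0.402

Cumulative income shares Yₖ: 0.0090, 0.0200, 0.0530, 0.1240, 0.2030, 0.3080, 0.4290, 0.5850, 0.7600, 1.0000
Σ (Xₖ−Xₖ₋₁)(Yₖ+Yₖ₋₁) = (1/10)(0.0090+0.0000) + (1/10)(0.0200+0.0090) + (1/10)(0.0530+0.0200) + (1/10)(0.1240+0.0530) + (1/10)(0.2030+0.1240) + (1/10)(0.3080+0.2030) + (1/10)(0.4290+0.3080) + (1/10)(0.5850+0.4290) + (1/10)(0.7600+0.5850) + (1/10)(1.0000+0.7600)
  = 0.0009 + 0.0029 + 0.0073 + 0.0177 + 0.0327 + 0.0511 + 0.0737 + 0.1014 + 0.1345 + 0.1760 = 0.5982
G = 1 − 0.5982 = 0.4018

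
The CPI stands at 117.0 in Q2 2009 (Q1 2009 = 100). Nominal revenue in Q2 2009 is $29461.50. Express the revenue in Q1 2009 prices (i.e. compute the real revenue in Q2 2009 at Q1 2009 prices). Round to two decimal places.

Real = Nominal ÷ (Index/100) = 29461.50 ÷ (117.0/100)
     = 29461.50 ÷ 1.170 = 25180.7692

25180.77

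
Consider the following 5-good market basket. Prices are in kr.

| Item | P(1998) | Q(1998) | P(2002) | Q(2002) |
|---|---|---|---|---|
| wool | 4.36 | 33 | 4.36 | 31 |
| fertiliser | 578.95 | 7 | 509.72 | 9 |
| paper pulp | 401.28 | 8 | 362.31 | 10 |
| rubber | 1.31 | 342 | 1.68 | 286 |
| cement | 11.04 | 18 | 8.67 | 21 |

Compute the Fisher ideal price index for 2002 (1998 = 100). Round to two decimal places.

Laspeyres component (base-period weights):
ΣP(2002)Q(1998) = 4.36×33 + 509.72×7 + 362.31×8 + 1.68×342 + 8.67×18 = 143.88 + 3568.04 + 2898.48 + 574.56 + 156.06 = 7341.02
ΣP(1998)Q(1998) = 4.36×33 + 578.95×7 + 401.28×8 + 1.31×342 + 11.04×18 = 143.88 + 4052.65 + 3210.24 + 448.02 + 198.72 = 8053.51
L = 7341.02 / 8053.51 × 100 = 91.1531
Paasche component (current-period weights):
ΣP(2002)Q(2002) = 4.36×31 + 509.72×9 + 362.31×10 + 1.68×286 + 8.67×21 = 135.16 + 4587.48 + 3623.1 + 480.48 + 182.07 = 9008.29
ΣP(1998)Q(2002) = 4.36×31 + 578.95×9 + 401.28×10 + 1.31×286 + 11.04×21 = 135.16 + 5210.55 + 4012.8 + 374.66 + 231.84 = 9965.01
P = 9008.29 / 9965.01 × 100 = 90.3992
Fisher = √(L × P) = √(91.1531 × 90.3992) = 90.7753

90.78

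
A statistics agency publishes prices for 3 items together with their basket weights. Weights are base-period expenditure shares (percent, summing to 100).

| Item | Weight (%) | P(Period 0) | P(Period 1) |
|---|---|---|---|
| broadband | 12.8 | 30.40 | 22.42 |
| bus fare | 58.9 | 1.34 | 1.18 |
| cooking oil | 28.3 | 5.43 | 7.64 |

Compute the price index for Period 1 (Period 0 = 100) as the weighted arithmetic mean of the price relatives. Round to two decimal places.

101.13

broadband: 12.8 × (22.42/30.40) = 12.8 × 0.737500 = 9.4400
bus fare: 58.9 × (1.18/1.34) = 58.9 × 0.880597 = 51.8672
cooking oil: 28.3 × (7.64/5.43) = 28.3 × 1.406998 = 39.8180
Index = Σ wᵢ·(p₁ᵢ/p₀ᵢ) = 9.4400 + 51.8672 + 39.8180 = 101.1252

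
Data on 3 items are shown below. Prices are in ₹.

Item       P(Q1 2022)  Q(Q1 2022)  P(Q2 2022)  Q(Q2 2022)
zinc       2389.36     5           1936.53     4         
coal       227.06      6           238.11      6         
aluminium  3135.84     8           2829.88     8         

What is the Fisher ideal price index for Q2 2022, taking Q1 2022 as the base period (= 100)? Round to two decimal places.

Laspeyres component (base-period weights):
ΣP(Q2 2022)Q(Q1 2022) = 1936.53×5 + 238.11×6 + 2829.88×8 = 9682.65 + 1428.66 + 22639.04 = 33750.35
ΣP(Q1 2022)Q(Q1 2022) = 2389.36×5 + 227.06×6 + 3135.84×8 = 11946.8 + 1362.36 + 25086.72 = 38395.88
L = 33750.35 / 38395.88 × 100 = 87.9010
Paasche component (current-period weights):
ΣP(Q2 2022)Q(Q2 2022) = 1936.53×4 + 238.11×6 + 2829.88×8 = 7746.12 + 1428.66 + 22639.04 = 31813.82
ΣP(Q1 2022)Q(Q2 2022) = 2389.36×4 + 227.06×6 + 3135.84×8 = 9557.44 + 1362.36 + 25086.72 = 36006.52
P = 31813.82 / 36006.52 × 100 = 88.3557
Fisher = √(L × P) = √(87.9010 × 88.3557) = 88.1281

88.13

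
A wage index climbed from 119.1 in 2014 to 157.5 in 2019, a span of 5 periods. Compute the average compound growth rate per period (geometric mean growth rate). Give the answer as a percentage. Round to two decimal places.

Growth factor = (157.5/119.1)^(1/5) = (1.322418)^(1/5) = 1.057484
Growth rate = 1.057484 − 1 = 0.057484 = 5.7484%

5.75%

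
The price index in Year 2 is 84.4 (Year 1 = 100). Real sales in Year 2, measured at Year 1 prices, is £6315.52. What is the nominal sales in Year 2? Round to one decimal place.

Nominal = Real × (Index/100) = 6315.52 × (84.4/100)
        = 6315.52 × 0.844 = 5330.2989

5330.3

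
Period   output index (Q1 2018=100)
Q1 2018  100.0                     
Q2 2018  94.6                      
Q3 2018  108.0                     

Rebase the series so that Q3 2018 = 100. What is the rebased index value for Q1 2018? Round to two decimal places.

Rebased(Q1 2018) = 100.0 / 108.0 × 100 = 92.5926

92.59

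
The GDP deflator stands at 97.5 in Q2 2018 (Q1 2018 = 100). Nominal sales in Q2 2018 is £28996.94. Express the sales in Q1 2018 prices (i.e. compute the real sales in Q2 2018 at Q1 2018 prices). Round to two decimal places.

29740.45

Real = Nominal ÷ (Index/100) = 28996.94 ÷ (97.5/100)
     = 28996.94 ÷ 0.975 = 29740.4513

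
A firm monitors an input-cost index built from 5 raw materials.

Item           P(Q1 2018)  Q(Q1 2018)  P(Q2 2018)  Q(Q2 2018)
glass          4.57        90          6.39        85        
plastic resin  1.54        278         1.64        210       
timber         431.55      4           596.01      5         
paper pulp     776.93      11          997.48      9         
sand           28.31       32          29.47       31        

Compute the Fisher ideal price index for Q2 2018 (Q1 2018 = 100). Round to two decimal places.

127.84

Laspeyres component (base-period weights):
ΣP(Q2 2018)Q(Q1 2018) = 6.39×90 + 1.64×278 + 596.01×4 + 997.48×11 + 29.47×32 = 575.1 + 455.92 + 2384.04 + 10972.28 + 943.04 = 15330.38
ΣP(Q1 2018)Q(Q1 2018) = 4.57×90 + 1.54×278 + 431.55×4 + 776.93×11 + 28.31×32 = 411.3 + 428.12 + 1726.2 + 8546.23 + 905.92 = 12017.77
L = 15330.38 / 12017.77 × 100 = 127.5643
Paasche component (current-period weights):
ΣP(Q2 2018)Q(Q2 2018) = 6.39×85 + 1.64×210 + 596.01×5 + 997.48×9 + 29.47×31 = 543.15 + 344.4 + 2980.05 + 8977.32 + 913.57 = 13758.49
ΣP(Q1 2018)Q(Q2 2018) = 4.57×85 + 1.54×210 + 431.55×5 + 776.93×9 + 28.31×31 = 388.45 + 323.4 + 2157.75 + 6992.37 + 877.61 = 10739.58
P = 13758.49 / 10739.58 × 100 = 128.1101
Fisher = √(L × P) = √(127.5643 × 128.1101) = 127.8369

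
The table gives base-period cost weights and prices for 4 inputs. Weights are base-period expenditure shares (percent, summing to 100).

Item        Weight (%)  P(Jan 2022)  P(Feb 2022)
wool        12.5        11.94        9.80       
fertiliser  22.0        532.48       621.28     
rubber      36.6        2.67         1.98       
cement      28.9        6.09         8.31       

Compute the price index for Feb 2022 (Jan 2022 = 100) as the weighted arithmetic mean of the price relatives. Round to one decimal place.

wool: 12.5 × (9.80/11.94) = 12.5 × 0.820771 = 10.2596
fertiliser: 22.0 × (621.28/532.48) = 22.0 × 1.166767 = 25.6689
rubber: 36.6 × (1.98/2.67) = 36.6 × 0.741573 = 27.1416
cement: 28.9 × (8.31/6.09) = 28.9 × 1.364532 = 39.4350
Index = Σ wᵢ·(p₁ᵢ/p₀ᵢ) = 10.2596 + 25.6689 + 27.1416 + 39.4350 = 102.5051

102.5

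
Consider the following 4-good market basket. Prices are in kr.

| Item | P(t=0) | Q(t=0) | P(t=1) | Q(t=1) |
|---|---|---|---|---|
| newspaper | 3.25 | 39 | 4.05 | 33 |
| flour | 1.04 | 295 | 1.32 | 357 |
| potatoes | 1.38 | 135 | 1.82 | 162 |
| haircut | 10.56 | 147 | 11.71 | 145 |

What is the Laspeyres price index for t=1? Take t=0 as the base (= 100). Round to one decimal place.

Laspeyres price index uses base-period quantities as weights.
ΣP(t=1)·Q(t=0) = 4.05×39 + 1.32×295 + 1.82×135 + 11.71×147 = 157.95 + 389.4 + 245.7 + 1721.37 = 2514.42
ΣP(t=0)·Q(t=0) = 3.25×39 + 1.04×295 + 1.38×135 + 10.56×147 = 126.75 + 306.8 + 186.3 + 1552.32 = 2172.17
Index = 2514.42 / 2172.17 × 100 = 115.7561

115.8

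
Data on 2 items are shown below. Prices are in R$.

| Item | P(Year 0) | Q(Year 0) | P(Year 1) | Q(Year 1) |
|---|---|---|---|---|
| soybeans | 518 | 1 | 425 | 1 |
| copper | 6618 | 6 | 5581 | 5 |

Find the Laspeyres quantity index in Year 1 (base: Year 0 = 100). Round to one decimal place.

Laspeyres quantity index uses base-period prices as weights.
ΣP(Year 0)·Q(Year 1) = 518×1 + 6618×5 = 518 + 33090 = 33608
ΣP(Year 0)·Q(Year 0) = 518×1 + 6618×6 = 518 + 39708 = 40226
Index = 33608 / 40226 × 100 = 83.5480

83.5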